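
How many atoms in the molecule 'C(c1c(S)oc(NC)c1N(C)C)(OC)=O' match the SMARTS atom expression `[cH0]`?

4

Check the 15 heavy atoms by environment: 1× o (aromatic, H0) → no; 4× c (aromatic, H0) → match; 1× N (H1) → no; 4× C (H3) → no; 1× N (H0) → no; 1× S (H1) → no; 1× C (H0) → no; 2× O (H0) → no.
That gives 4 matching atoms.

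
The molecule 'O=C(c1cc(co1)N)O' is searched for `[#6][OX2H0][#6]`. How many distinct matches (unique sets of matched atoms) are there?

0

[#6][OX2H0][#6] is the SMARTS for an ether: an aliphatic oxygen bridging two carbons with no H on the oxygen.
The molecule has a carboxylic acid group (-C(=O)OH), but the -OH oxygen has H1; the =O is OX1, not OX2; nothing else fits, so there are 0 matches.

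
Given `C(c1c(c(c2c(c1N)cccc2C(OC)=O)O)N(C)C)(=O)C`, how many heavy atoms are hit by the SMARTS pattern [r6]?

The query [r6] means: r6 matches atoms in a six-membered ring.
Check the 22 heavy atoms by environment: 10× c (aromatic, in 6-ring) → match; 2× N (acyclic) → no; 6× C (acyclic) → no; 4× O (acyclic) → no.
That gives 10 matching atoms.

10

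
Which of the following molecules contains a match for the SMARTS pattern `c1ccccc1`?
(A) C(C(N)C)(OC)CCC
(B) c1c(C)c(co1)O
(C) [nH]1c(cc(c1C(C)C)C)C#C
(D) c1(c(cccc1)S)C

D

c1ccccc1 describes six aromatic carbons in a ring (a benzene ring).
(A) has a methyl group (-CH3) but no six-membered all-carbon aromatic ring is present.
(B) has a methyl group (-CH3) but no six-membered all-carbon aromatic ring is present.
(C) has a methyl group (-CH3) but no six-membered all-carbon aromatic ring is present.
(D) contains the required atom environment, so the pattern matches.
So the answer is (D).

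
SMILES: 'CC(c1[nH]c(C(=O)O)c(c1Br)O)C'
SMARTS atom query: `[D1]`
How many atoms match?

6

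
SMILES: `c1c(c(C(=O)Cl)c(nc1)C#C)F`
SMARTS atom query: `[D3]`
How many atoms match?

4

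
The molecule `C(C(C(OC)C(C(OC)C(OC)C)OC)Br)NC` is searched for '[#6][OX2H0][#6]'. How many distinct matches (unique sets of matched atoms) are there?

[#6][OX2H0][#6] is the SMARTS for an ether: an aliphatic oxygen bridging two carbons with no H on the oxygen.
The molecule carries 4 separate instances of a methoxy ether (-OCH3) meeting every constraint; each maps to a distinct set of atoms, giving 4 matches.

4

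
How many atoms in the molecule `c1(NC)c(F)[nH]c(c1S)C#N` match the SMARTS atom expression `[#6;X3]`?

4

The query [#6;X3] means: any carbon (aromatic or not) with three total connections.
Check the 11 heavy atoms by environment: 1× n (aromatic, X3) → no; 4× c (aromatic, X3) → match; 1× C (X2) → no; 1× N (X1) → no; 1× F (X1) → no; 1× N (X3) → no; 1× C (X4) → no; 1× S (X2) → no.
That gives 4 matching atoms.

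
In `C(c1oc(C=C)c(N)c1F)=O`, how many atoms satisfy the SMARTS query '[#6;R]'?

4

Check the 11 heavy atoms by environment: 1× o (aromatic, in 5-ring) → no; 4× c (aromatic, in 5-ring) → match; 3× C (acyclic) → no; 1× F (acyclic) → no; 1× O (acyclic) → no; 1× N (acyclic) → no.
That gives 4 matching atoms.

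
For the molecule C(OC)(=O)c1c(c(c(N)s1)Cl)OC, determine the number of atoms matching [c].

Check the 13 heavy atoms by environment: 1× s (aromatic) → no; 4× c (aromatic) → match; 1× Cl → no; 1× N → no; 3× O → no; 3× C → no.
That gives 4 matching atoms.

4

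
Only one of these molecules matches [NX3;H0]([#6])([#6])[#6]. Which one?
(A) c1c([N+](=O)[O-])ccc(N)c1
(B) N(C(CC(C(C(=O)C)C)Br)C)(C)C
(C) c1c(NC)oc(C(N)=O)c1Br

B

[NX3;H0]([#6])([#6])[#6] describes a trivalent nitrogen with no H, bonded to three carbons (a tertiary amine).
(A) has a primary amino group (-NH2) but the nitrogen has H2, not H0 with three carbons.
(B) contains a dimethylamino group (-N(CH3)2), which satisfies every atom and bond constraint.
(C) has an N-methylamino group (-NHCH3) but the nitrogen still has one H (H1), not H0.
So the answer is (B).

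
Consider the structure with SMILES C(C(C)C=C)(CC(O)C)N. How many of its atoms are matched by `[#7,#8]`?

2

The query [#7,#8] means: nitrogen or oxygen (comma = OR).
Check the 10 heavy atoms by environment: 8× C → no; 1× N → match; 1× O → match.
Summing the matching environments: 1 + 1 = 2 matching atoms.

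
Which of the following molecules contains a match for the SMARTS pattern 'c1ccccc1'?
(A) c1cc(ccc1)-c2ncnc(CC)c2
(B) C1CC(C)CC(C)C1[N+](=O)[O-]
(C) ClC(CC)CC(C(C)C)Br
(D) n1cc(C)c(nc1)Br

A

c1ccccc1 describes six aromatic carbons in a ring (a benzene ring).
(A) contains a phenyl ring, which satisfies every atom and bond constraint.
(B) has a methyl group (-CH3) but no six-membered all-carbon aromatic ring is present.
(C) has a methyl group (-CH3) but no six-membered all-carbon aromatic ring is present.
(D) has a methyl group (-CH3) but no six-membered all-carbon aromatic ring is present.
So the answer is (A).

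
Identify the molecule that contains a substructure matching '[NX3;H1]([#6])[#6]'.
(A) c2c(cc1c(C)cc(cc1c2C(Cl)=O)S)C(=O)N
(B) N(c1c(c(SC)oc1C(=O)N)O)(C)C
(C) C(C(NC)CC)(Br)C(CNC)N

[NX3;H1]([#6])[#6] describes a trivalent nitrogen with one H, bonded to two carbons (a secondary amine).
(A) has a primary amide (-C(=O)NH2) but the -C(=O)NH2 nitrogen has H2, not H1.
(B) has a dimethylamino group (-N(CH3)2) but the nitrogen has H0, not H1.
(C) contains an N-methylamino group (-NHCH3), which satisfies every atom and bond constraint.
So the answer is (C).

C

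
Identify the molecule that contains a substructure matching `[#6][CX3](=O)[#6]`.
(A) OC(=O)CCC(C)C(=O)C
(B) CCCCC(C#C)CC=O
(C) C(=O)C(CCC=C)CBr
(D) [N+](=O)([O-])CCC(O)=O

[#6][CX3](=O)[#6] describes a carbonyl carbon (no H) flanked by two carbons (a ketone).
(A) contains an acetyl/ketone group (-C(=O)CH3), which satisfies every atom and bond constraint.
(B) has an aldehyde (-CHO) but the carbonyl carbon has H1, so it is not flanked by two carbons.
(C) has an aldehyde (-CHO) but the carbonyl carbon has H1, so it is not flanked by two carbons.
(D) has a carboxylic acid group (-C(=O)OH) but one neighbour of the carbonyl carbon is O, not C.
So the answer is (A).

A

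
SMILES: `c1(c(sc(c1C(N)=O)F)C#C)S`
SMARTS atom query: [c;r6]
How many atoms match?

0

The query [c;r6] means: aromatic carbon that belongs to a six-membered ring.
Check the 12 heavy atoms by environment: 1× s (aromatic, in 5-ring) → no; 4× c (aromatic, in 5-ring) → no; 1× F (acyclic) → no; 1× S (acyclic) → no; 3× C (acyclic) → no; 1× O (acyclic) → no; 1× N (acyclic) → no.
No environment satisfies the query, so 0 matching atoms.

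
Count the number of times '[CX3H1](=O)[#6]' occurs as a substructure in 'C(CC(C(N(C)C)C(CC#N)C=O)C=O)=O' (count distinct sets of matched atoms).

3

[CX3H1](=O)[#6] is the SMARTS for an aldehyde: an sp2 carbon with one H, double-bonded to O and single-bonded to carbon.
The molecule carries 3 separate instances of an aldehyde (-CHO) meeting every constraint; each maps to a distinct set of atoms, giving 3 matches.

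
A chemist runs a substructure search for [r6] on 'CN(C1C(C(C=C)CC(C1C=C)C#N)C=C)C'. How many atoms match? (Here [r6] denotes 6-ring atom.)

The query [r6] means: r6 matches atoms in a six-membered ring.
Check the 17 heavy atoms by environment: 6× C (in 6-ring) → match; 9× C (acyclic) → no; 2× N (acyclic) → no.
That gives 6 matching atoms.

6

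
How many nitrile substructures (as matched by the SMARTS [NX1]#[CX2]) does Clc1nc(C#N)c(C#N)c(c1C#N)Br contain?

[NX1]#[CX2] is the SMARTS for a nitrile: a nitrogen triple-bonded to a two-connected carbon.
The molecule carries 3 separate instances of a nitrile (-C#N) meeting every constraint; each maps to a distinct set of atoms, giving 3 matches.

3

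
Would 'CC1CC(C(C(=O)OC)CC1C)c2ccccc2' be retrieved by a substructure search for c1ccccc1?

The pattern c1ccccc1 describes six aromatic carbons in a ring — a benzene ring.
The molecule carries a phenyl ring, whose atoms satisfy every constraint of the query, so the pattern matches.

Yes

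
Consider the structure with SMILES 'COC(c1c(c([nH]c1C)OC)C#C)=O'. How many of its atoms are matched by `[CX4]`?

3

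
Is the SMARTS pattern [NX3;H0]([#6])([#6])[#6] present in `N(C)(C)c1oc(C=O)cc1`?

The pattern [NX3;H0]([#6])([#6])[#6] describes a trivalent nitrogen with no H, bonded to three carbons — a tertiary amine.
The molecule carries a dimethylamino group (-N(CH3)2), whose atoms satisfy every constraint of the query, so the pattern matches.

Yes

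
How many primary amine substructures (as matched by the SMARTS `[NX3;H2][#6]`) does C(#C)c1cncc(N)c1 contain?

1

[NX3;H2][#6] is the SMARTS for a primary amine: a trivalent nitrogen with two H attached to carbon.
Exactly one fragment in the molecule meets all constraints, giving 1 match.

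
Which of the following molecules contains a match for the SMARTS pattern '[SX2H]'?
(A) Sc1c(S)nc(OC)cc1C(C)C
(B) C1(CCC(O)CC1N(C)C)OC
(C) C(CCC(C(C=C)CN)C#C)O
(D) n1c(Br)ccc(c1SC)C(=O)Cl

A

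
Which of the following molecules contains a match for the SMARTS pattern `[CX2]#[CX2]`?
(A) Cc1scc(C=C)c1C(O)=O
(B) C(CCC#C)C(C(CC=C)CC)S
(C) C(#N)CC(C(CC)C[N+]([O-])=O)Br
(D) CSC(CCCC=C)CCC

B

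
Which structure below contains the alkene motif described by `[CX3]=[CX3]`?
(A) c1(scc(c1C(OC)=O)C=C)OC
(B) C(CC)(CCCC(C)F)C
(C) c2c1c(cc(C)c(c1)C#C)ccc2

[CX3]=[CX3] describes a non-aromatic C=C double bond between two sp2 carbons (an alkene).
(A) contains a vinyl group (-CH=CH2), which satisfies every atom and bond constraint.
(B) has an ethyl group (-CH2CH3) but its C-C bond is a single bond between CX4 carbons, not CX3=CX3.
(C) has an ethynyl group (-C#CH) but the C-C bond is a triple bond, not a double bond.
So the answer is (A).

A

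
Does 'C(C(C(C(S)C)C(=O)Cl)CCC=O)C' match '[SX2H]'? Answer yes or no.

The pattern [SX2H] describes an aliphatic sulfur with two connections, one being H — a thiol.
The molecule carries a thiol (-SH), whose atoms satisfy every constraint of the query, so the pattern matches.

Yes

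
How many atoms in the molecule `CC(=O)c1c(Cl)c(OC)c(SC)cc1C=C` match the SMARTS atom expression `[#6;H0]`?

The query [#6;H0] means: any carbon with no attached hydrogen.
Check the 16 heavy atoms by environment: 1× c (aromatic, H1) → no; 5× c (aromatic, H0) → match; 1× S (H0) → no; 3× C (H3) → no; 1× C (H0) → match; 2× O (H0) → no; 1× C (H1) → no; 1× C (H2) → no; 1× Cl (H0) → no.
Summing the matching environments: 5 + 1 = 6 matching atoms.

6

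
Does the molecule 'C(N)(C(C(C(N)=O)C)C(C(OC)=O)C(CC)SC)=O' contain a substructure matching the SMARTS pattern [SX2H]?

The pattern [SX2H] describes an aliphatic sulfur with two connections, one being H — a thiol.
The closest candidate here is a methylthio ether (-SCH3), but the sulfur has H0 (bonded to two carbons), not H1. No other fragment satisfies the full query, so there is no match.

No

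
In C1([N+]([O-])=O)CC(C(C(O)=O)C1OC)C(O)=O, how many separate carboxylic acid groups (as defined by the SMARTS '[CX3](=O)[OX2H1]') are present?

[CX3](=O)[OX2H1] is the SMARTS for a carboxylic acid: an sp2 carbon double-bonded to O and single-bonded to an -OH oxygen.
The molecule carries 2 separate instances of a carboxylic acid group (-C(=O)OH) meeting every constraint; each maps to a distinct set of atoms, giving 2 matches.

2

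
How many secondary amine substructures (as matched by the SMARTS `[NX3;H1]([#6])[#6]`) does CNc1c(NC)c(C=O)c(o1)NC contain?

3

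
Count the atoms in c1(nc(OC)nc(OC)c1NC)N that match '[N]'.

2

The query [N] means: uppercase N matches aliphatic (non-aromatic) nitrogen only.
Check the 13 heavy atoms by environment: 2× n (aromatic) → no; 4× c (aromatic) → no; 2× O → no; 3× C → no; 2× N → match.
That gives 2 matching atoms.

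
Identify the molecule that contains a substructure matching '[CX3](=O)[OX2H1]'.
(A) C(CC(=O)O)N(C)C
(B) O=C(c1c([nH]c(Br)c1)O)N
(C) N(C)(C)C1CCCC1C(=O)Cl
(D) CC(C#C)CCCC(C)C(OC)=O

A

[CX3](=O)[OX2H1] describes an sp2 carbon double-bonded to O and single-bonded to an -OH oxygen (a carboxylic acid).
(A) contains a carboxylic acid group (-C(=O)OH), which satisfies every atom and bond constraint.
(B) has a primary amide (-C(=O)NH2) but the carbonyl is bonded to N, not to an -OH oxygen.
(C) has an acyl chloride (-C(=O)Cl) but the carbonyl is bonded to Cl, not to an -OH oxygen.
(D) has a methyl-ester group (-C(=O)OCH3) but the singly-bonded O has no H (OX2H0, not OX2H1).
So the answer is (A).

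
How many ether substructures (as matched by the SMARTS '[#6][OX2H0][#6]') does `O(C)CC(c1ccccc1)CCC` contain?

1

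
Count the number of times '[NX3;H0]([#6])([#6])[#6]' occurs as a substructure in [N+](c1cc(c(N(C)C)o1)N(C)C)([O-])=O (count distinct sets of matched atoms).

2

[NX3;H0]([#6])([#6])[#6] is the SMARTS for a tertiary amine: a trivalent nitrogen with no H, bonded to three carbons.
The molecule carries 2 separate instances of a dimethylamino group (-N(CH3)2) meeting every constraint; each maps to a distinct set of atoms, giving 2 matches.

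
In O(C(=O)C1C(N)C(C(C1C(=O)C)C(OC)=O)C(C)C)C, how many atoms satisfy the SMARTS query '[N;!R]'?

1

The query [N;!R] means: aliphatic nitrogen not in a ring.
Check the 20 heavy atoms by environment: 5× C (in 5-ring) → no; 9× C (acyclic) → no; 5× O (acyclic) → no; 1× N (acyclic) → match.
That gives 1 matching atom.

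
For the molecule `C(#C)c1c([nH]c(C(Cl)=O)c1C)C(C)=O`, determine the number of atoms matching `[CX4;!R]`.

2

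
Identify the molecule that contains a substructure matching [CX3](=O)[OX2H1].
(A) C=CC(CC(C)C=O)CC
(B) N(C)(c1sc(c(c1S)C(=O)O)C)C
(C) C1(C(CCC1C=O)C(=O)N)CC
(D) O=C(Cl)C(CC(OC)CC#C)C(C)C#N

B

[CX3](=O)[OX2H1] describes an sp2 carbon double-bonded to O and single-bonded to an -OH oxygen (a carboxylic acid).
(A) has an aldehyde (-CHO) but there is no singly-bonded oxygen on the carbonyl carbon.
(B) contains a carboxylic acid group (-C(=O)OH), which satisfies every atom and bond constraint.
(C) has a primary amide (-C(=O)NH2) but the carbonyl is bonded to N, not to an -OH oxygen.
(D) has an acyl chloride (-C(=O)Cl) but the carbonyl is bonded to Cl, not to an -OH oxygen.
So the answer is (B).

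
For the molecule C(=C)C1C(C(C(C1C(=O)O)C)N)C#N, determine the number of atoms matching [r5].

5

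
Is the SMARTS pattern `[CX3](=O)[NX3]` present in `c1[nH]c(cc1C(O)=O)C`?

No

The pattern [CX3](=O)[NX3] describes a carbonyl carbon bonded to a trivalent nitrogen — an amide.
The closest candidate here is a carboxylic acid group (-C(=O)OH), but the carbonyl is bonded to O, not to an NX3 nitrogen. No other fragment satisfies the full query, so there is no match.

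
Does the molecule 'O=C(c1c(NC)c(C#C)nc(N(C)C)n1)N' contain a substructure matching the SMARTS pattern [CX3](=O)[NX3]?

Yes

The pattern [CX3](=O)[NX3] describes a carbonyl carbon bonded to a trivalent nitrogen — an amide.
The molecule carries a primary amide (-C(=O)NH2), whose atoms satisfy every constraint of the query, so the pattern matches.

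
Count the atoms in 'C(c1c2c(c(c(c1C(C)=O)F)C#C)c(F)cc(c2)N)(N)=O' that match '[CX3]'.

2

The query [CX3] means: C with X3: aliphatic carbon with exactly 3 total connections.
Check the 21 heavy atoms by environment: 10× c (aromatic, X3) → no; 2× C (X3) → match; 2× O (X1) → no; 2× N (X3) → no; 2× F (X1) → no; 2× C (X2) → no; 1× C (X4) → no.
That gives 2 matching atoms.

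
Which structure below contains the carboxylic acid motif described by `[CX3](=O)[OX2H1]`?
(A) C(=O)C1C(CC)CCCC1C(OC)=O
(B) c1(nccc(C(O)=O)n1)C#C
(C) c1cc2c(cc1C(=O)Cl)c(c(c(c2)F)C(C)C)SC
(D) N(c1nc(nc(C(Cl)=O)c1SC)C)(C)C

B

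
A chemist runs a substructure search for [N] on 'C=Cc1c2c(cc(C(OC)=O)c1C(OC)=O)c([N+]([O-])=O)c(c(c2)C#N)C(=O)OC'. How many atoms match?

2

The query [N] means: uppercase N matches aliphatic (non-aromatic) nitrogen only.
Check the 29 heavy atoms by environment: 10× c (aromatic) → no; 1× N (charge +1) → match; 1× O (charge -1) → no; 7× O → no; 9× C → no; 1× N → match.
Summing the matching environments: 1 + 1 = 2 matching atoms.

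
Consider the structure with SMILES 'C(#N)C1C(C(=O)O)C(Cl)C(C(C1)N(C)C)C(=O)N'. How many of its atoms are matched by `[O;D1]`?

3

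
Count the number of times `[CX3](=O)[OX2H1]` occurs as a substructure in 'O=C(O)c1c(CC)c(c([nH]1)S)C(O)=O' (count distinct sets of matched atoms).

[CX3](=O)[OX2H1] is the SMARTS for a carboxylic acid: an sp2 carbon double-bonded to O and single-bonded to an -OH oxygen.
The molecule carries 2 separate instances of a carboxylic acid group (-C(=O)OH) meeting every constraint; each maps to a distinct set of atoms, giving 2 matches.

2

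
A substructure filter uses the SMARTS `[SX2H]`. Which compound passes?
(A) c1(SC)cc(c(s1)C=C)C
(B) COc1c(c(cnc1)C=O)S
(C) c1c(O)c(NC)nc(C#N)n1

[SX2H] describes an aliphatic sulfur with two connections, one being H (a thiol).
(A) has a methylthio ether (-SCH3) but the sulfur has H0 (bonded to two carbons), not H1.
(B) contains a thiol (-SH), which satisfies every atom and bond constraint.
(C) has a hydroxyl group (-OH) but it is an -OH, not an -SH.
So the answer is (B).

B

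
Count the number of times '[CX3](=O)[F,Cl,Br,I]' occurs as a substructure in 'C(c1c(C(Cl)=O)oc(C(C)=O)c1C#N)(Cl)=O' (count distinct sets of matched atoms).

[CX3](=O)[F,Cl,Br,I] is the SMARTS for an acyl halide: a carbonyl carbon bonded to a halogen.
The molecule carries 2 separate instances of an acyl chloride (-C(=O)Cl) meeting every constraint; each maps to a distinct set of atoms, giving 2 matches.

2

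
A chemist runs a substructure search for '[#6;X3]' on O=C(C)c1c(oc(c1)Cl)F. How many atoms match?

The query [#6;X3] means: any carbon (aromatic or not) with three total connections.
Check the 10 heavy atoms by environment: 1× o (aromatic, X2) → no; 4× c (aromatic, X3) → match; 1× C (X3) → match; 1× O (X1) → no; 1× C (X4) → no; 1× Cl (X1) → no; 1× F (X1) → no.
Summing the matching environments: 4 + 1 = 5 matching atoms.

5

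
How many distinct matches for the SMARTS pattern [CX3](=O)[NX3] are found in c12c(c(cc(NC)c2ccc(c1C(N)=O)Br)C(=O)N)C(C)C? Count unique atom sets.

2

[CX3](=O)[NX3] is the SMARTS for an amide: a carbonyl carbon bonded to a trivalent nitrogen.
The molecule carries 2 separate instances of a primary amide (-C(=O)NH2) meeting every constraint; each maps to a distinct set of atoms, giving 2 matches.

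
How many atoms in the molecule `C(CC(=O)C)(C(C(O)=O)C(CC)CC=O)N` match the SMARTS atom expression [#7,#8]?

Check the 16 heavy atoms by environment: 11× C → no; 4× O → match; 1× N → match.
Summing the matching environments: 4 + 1 = 5 matching atoms.

5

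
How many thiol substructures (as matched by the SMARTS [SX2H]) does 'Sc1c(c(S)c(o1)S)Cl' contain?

3

[SX2H] is the SMARTS for a thiol: an aliphatic sulfur with two connections, one being H.
The molecule carries 3 separate instances of a thiol (-SH) meeting every constraint; each maps to a distinct set of atoms, giving 3 matches.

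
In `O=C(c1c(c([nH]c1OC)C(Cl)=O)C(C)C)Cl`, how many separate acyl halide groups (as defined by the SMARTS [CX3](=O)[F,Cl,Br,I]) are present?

2

[CX3](=O)[F,Cl,Br,I] is the SMARTS for an acyl halide: a carbonyl carbon bonded to a halogen.
The molecule carries 2 separate instances of an acyl chloride (-C(=O)Cl) meeting every constraint; each maps to a distinct set of atoms, giving 2 matches.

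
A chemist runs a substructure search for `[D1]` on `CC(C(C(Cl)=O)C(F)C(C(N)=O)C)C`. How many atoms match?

The query [D1] means: atom with exactly one heavy-atom neighbour (degree 1).
Check the 14 heavy atoms by environment: 3× C (D1) → match; 6× C (D3) → no; 2× O (D1) → match; 1× Cl (D1) → match; 1× N (D1) → match; 1× F (D1) → match.
Summing the matching environments: 3 + 2 + 1 + 1 + 1 = 8 matching atoms.

8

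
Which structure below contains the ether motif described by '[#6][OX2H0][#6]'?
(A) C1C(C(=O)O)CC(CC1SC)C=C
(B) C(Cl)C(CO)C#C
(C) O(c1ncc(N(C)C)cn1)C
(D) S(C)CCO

[#6][OX2H0][#6] describes an aliphatic oxygen bridging two carbons with no H on the oxygen (an ether).
(A) has a carboxylic acid group (-C(=O)OH) but the -OH oxygen has H1; the =O is OX1, not OX2.
(B) has a hydroxyl group (-OH) but the oxygen has H1, not H0 bridging two carbons.
(C) contains a methoxy ether (-OCH3), which satisfies every atom and bond constraint.
(D) has a hydroxyl group (-OH) but the oxygen has H1, not H0 bridging two carbons.
So the answer is (C).

C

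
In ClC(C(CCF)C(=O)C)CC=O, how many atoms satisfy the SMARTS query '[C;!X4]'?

The query [C;!X4] means: aliphatic carbon that does not have four total connections.
Check the 12 heavy atoms by environment: 6× C (X4) → no; 2× C (X3) → match; 2× O (X1) → no; 1× F (X1) → no; 1× Cl (X1) → no.
That gives 2 matching atoms.

2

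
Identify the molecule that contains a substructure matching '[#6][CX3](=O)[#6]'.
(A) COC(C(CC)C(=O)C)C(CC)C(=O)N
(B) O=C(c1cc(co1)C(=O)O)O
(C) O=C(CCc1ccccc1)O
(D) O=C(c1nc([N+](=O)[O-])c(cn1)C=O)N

A

[#6][CX3](=O)[#6] describes a carbonyl carbon (no H) flanked by two carbons (a ketone).
(A) contains an acetyl/ketone group (-C(=O)CH3), which satisfies every atom and bond constraint.
(B) has a carboxylic acid group (-C(=O)OH) but one neighbour of the carbonyl carbon is O, not C.
(C) has a carboxylic acid group (-C(=O)OH) but one neighbour of the carbonyl carbon is O, not C.
(D) has an aldehyde (-CHO) but the carbonyl carbon has H1, so it is not flanked by two carbons.
So the answer is (A).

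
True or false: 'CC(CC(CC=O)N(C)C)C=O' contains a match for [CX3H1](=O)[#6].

The pattern [CX3H1](=O)[#6] describes an sp2 carbon with one H, double-bonded to O and single-bonded to carbon — an aldehyde.
The molecule carries an aldehyde (-CHO), whose atoms satisfy every constraint of the query, so the pattern matches.

True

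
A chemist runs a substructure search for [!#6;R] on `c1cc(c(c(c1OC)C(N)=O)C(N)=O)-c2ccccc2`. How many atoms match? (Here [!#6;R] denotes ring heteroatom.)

0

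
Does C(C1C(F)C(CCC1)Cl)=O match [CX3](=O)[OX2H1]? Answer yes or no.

No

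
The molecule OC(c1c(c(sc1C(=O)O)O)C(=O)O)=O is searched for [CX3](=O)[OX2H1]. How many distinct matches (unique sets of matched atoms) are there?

3

[CX3](=O)[OX2H1] is the SMARTS for a carboxylic acid: an sp2 carbon double-bonded to O and single-bonded to an -OH oxygen.
The molecule carries 3 separate instances of a carboxylic acid group (-C(=O)OH) meeting every constraint; each maps to a distinct set of atoms, giving 3 matches.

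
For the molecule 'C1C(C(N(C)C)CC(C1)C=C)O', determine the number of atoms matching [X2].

The query [X2] means: any atom with exactly two total connections (bonds + H).
Check the 12 heavy atoms by environment: 8× C (X4) → no; 2× C (X3) → no; 1× N (X3) → no; 1× O (X2) → match.
That gives 1 matching atom.

1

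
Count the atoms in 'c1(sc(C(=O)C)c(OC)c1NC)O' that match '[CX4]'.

3

The query [CX4] means: C with X4: aliphatic carbon with exactly 4 total connections (bonds + H).
Check the 13 heavy atoms by environment: 1× s (aromatic, X2) → no; 4× c (aromatic, X3) → no; 1× C (X3) → no; 1× O (X1) → no; 3× C (X4) → match; 2× O (X2) → no; 1× N (X3) → no.
That gives 3 matching atoms.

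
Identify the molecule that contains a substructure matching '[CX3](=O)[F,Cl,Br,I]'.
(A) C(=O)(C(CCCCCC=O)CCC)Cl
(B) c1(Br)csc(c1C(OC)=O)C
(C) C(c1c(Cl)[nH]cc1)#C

A

[CX3](=O)[F,Cl,Br,I] describes a carbonyl carbon bonded to a halogen (an acyl halide).
(A) contains an acyl chloride (-C(=O)Cl), which satisfies every atom and bond constraint.
(B) has a methyl-ester group (-C(=O)OCH3) but the carbonyl is bonded to -O-C, not to a halogen.
(C) has a chloro substituent but the Cl is not on a carbonyl carbon.
So the answer is (A).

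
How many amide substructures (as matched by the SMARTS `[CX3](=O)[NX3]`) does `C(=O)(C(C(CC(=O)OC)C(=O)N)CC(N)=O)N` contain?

3

[CX3](=O)[NX3] is the SMARTS for an amide: a carbonyl carbon bonded to a trivalent nitrogen.
The molecule carries 3 separate instances of a primary amide (-C(=O)NH2) meeting every constraint; each maps to a distinct set of atoms, giving 3 matches.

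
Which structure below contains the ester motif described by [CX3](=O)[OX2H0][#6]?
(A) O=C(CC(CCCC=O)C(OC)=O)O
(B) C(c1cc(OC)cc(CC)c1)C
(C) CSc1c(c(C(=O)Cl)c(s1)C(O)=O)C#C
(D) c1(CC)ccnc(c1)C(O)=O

[CX3](=O)[OX2H0][#6] describes a carbonyl carbon bonded to an oxygen that is itself bonded to carbon (no H on that O) (an ester).
(A) contains a methyl-ester group (-C(=O)OCH3), which satisfies every atom and bond constraint.
(B) has a methoxy ether (-OCH3) but the ether oxygen is not adjacent to a C=O carbon.
(C) has a carboxylic acid group (-C(=O)OH) but the singly-bonded O carries H (OX2H1, not H0).
(D) has a carboxylic acid group (-C(=O)OH) but the singly-bonded O carries H (OX2H1, not H0).
So the answer is (A).

A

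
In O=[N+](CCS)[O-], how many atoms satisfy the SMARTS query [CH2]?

2

The query [CH2] means: aliphatic carbon with exactly two hydrogens.
Check the 6 heavy atoms by environment: 2× C (H2) → match; 1× N (charge +1, H0) → no; 1× O (charge -1, H0) → no; 1× O (H0) → no; 1× S (H1) → no.
That gives 2 matching atoms.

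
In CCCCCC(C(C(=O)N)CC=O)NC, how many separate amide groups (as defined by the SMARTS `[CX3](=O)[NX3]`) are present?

1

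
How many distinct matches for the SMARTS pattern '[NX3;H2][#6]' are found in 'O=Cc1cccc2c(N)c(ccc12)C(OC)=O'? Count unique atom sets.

1

[NX3;H2][#6] is the SMARTS for a primary amine: a trivalent nitrogen with two H attached to carbon.
Exactly one fragment in the molecule meets all constraints, giving 1 match.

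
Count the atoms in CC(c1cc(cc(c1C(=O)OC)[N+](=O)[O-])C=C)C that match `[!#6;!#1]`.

Check the 18 heavy atoms by environment: 6× c (aromatic) → no; 7× C → no; 3× O → match; 1× N (charge +1) → match; 1× O (charge -1) → match.
Summing the matching environments: 3 + 1 + 1 = 5 matching atoms.

5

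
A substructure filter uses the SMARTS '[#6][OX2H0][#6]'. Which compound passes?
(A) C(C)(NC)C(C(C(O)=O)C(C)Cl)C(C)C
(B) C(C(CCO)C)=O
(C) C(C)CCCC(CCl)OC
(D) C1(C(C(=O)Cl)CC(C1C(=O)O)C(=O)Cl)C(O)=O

C

[#6][OX2H0][#6] describes an aliphatic oxygen bridging two carbons with no H on the oxygen (an ether).
(A) has a carboxylic acid group (-C(=O)OH) but the -OH oxygen has H1; the =O is OX1, not OX2.
(B) has a hydroxyl group (-OH) but the oxygen has H1, not H0 bridging two carbons.
(C) contains a methoxy ether (-OCH3), which satisfies every atom and bond constraint.
(D) has a carboxylic acid group (-C(=O)OH) but the -OH oxygen has H1; the =O is OX1, not OX2.
So the answer is (C).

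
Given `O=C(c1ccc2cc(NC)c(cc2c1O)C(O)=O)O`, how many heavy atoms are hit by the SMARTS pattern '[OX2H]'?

The query [OX2H] means: aliphatic oxygen with two connections, one of which is H — an -OH oxygen.
Check the 19 heavy atoms by environment: 6× c (aromatic, H0, X3) → no; 4× c (aromatic, H1, X3) → no; 3× O (H1, X2) → match; 2× C (H0, X3) → no; 2× O (H0, X1) → no; 1× N (H1, X3) → no; 1× C (H3, X4) → no.
That gives 3 matching atoms.

3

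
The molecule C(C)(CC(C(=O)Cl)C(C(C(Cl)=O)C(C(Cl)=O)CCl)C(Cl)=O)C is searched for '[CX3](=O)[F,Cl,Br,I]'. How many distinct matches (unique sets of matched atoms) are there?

4

[CX3](=O)[F,Cl,Br,I] is the SMARTS for an acyl halide: a carbonyl carbon bonded to a halogen.
The molecule carries 4 separate instances of an acyl chloride (-C(=O)Cl) meeting every constraint; each maps to a distinct set of atoms, giving 4 matches.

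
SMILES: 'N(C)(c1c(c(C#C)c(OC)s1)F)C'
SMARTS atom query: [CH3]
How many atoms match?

The query [CH3] means: aliphatic carbon with exactly three hydrogens.
Check the 13 heavy atoms by environment: 1× s (aromatic, H0) → no; 4× c (aromatic, H0) → no; 1× N (H0) → no; 3× C (H3) → match; 1× F (H0) → no; 1× O (H0) → no; 1× C (H0) → no; 1× C (H1) → no.
That gives 3 matching atoms.

3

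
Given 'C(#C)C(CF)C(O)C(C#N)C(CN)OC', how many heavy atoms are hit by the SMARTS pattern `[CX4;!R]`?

7

The query [CX4;!R] means: aliphatic carbon with four total connections, not in a ring.
Check the 15 heavy atoms by environment: 7× C (X4, acyclic) → match; 2× O (X2, acyclic) → no; 3× C (X2, acyclic) → no; 1× N (X1, acyclic) → no; 1× N (X3, acyclic) → no; 1× F (X1, acyclic) → no.
That gives 7 matching atoms.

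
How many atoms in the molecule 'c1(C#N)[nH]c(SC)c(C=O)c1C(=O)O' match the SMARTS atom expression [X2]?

The query [X2] means: any atom with exactly two total connections (bonds + H).
Check the 14 heavy atoms by environment: 1× n (aromatic, X3) → no; 4× c (aromatic, X3) → no; 2× C (X3) → no; 2× O (X1) → no; 1× O (X2) → match; 1× S (X2) → match; 1× C (X4) → no; 1× C (X2) → match; 1× N (X1) → no.
Summing the matching environments: 1 + 1 + 1 = 3 matching atoms.

3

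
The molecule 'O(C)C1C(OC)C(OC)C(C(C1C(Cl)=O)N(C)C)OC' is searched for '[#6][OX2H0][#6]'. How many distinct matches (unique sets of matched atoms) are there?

[#6][OX2H0][#6] is the SMARTS for an ether: an aliphatic oxygen bridging two carbons with no H on the oxygen.
The molecule carries 4 separate instances of a methoxy ether (-OCH3) meeting every constraint; each maps to a distinct set of atoms, giving 4 matches.

4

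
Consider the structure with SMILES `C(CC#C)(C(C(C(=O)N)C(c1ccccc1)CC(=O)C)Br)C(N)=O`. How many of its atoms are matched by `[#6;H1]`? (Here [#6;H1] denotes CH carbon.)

10

The query [#6;H1] means: any carbon bearing exactly one hydrogen.
Check the 24 heavy atoms by environment: 2× C (H2) → no; 5× C (H1) → match; 4× C (H0) → no; 3× O (H0) → no; 1× C (H3) → no; 1× c (aromatic, H0) → no; 5× c (aromatic, H1) → match; 2× N (H2) → no; 1× Br (H0) → no.
Summing the matching environments: 5 + 5 = 10 matching atoms.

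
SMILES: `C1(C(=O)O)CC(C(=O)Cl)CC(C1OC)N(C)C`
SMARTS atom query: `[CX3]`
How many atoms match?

2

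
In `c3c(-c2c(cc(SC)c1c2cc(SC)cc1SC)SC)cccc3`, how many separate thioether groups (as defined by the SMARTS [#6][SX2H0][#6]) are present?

[#6][SX2H0][#6] is the SMARTS for a thioether: an aliphatic sulfur bridging two carbons with no H on the sulfur.
The molecule carries 4 separate instances of a methylthio ether (-SCH3) meeting every constraint; each maps to a distinct set of atoms, giving 4 matches.

4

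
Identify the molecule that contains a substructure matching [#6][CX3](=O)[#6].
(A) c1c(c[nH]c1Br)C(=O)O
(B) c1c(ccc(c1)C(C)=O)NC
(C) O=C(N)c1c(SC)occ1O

[#6][CX3](=O)[#6] describes a carbonyl carbon (no H) flanked by two carbons (a ketone).
(A) has a carboxylic acid group (-C(=O)OH) but one neighbour of the carbonyl carbon is O, not C.
(B) contains an acetyl/ketone group (-C(=O)CH3), which satisfies every atom and bond constraint.
(C) has a primary amide (-C(=O)NH2) but one neighbour of the carbonyl carbon is N, not C.
So the answer is (B).

B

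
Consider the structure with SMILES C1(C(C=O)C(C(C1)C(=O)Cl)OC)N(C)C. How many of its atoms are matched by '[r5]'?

5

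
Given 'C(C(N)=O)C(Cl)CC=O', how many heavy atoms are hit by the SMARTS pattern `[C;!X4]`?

2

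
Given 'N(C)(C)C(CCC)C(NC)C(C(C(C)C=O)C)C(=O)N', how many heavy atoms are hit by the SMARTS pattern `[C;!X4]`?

2

The query [C;!X4] means: aliphatic carbon that does not have four total connections.
Check the 20 heavy atoms by environment: 13× C (X4) → no; 2× C (X3) → match; 2× O (X1) → no; 3× N (X3) → no.
That gives 2 matching atoms.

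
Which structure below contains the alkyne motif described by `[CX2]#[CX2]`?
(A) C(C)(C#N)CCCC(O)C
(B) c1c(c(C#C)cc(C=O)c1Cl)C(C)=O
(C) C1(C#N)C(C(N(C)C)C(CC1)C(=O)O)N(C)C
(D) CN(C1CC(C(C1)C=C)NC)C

[CX2]#[CX2] describes a carbon-carbon triple bond (an alkyne).
(A) has a nitrile (-C#N) but the triple bond is C#N, not C#C.
(B) contains an ethynyl group (-C#CH), which satisfies every atom and bond constraint.
(C) has a nitrile (-C#N) but the triple bond is C#N, not C#C.
(D) has a vinyl group (-CH=CH2) but the C=C is a double bond; both carbons are CX3, not CX2.
So the answer is (B).

B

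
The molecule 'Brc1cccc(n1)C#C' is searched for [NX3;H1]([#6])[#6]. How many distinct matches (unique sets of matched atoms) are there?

0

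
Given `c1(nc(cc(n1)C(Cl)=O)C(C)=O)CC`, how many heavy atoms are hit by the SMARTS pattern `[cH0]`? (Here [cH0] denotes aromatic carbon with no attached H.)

The query [cH0] means: aromatic carbon with no attached hydrogen (substituted or ring-fusion).
Check the 14 heavy atoms by environment: 2× n (aromatic, H0) → no; 3× c (aromatic, H0) → match; 1× c (aromatic, H1) → no; 1× C (H2) → no; 2× C (H3) → no; 2× C (H0) → no; 2× O (H0) → no; 1× Cl (H0) → no.
That gives 3 matching atoms.

3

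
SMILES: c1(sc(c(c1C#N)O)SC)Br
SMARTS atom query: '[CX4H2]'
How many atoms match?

0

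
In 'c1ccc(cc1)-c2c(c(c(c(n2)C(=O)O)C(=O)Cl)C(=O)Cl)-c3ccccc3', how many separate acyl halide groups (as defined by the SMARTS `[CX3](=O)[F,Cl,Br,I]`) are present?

[CX3](=O)[F,Cl,Br,I] is the SMARTS for an acyl halide: a carbonyl carbon bonded to a halogen.
The molecule carries 2 separate instances of an acyl chloride (-C(=O)Cl) meeting every constraint; each maps to a distinct set of atoms, giving 2 matches.

2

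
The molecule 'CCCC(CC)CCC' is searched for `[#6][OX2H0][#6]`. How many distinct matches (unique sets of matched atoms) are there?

0

[#6][OX2H0][#6] is the SMARTS for an ether: an aliphatic oxygen bridging two carbons with no H on the oxygen.
No fragment in the molecule satisfies every constraint, giving 0 matches.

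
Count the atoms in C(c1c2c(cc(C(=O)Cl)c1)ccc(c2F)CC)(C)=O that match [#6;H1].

Check the 19 heavy atoms by environment: 6× c (aromatic, H0) → no; 4× c (aromatic, H1) → match; 2× C (H0) → no; 2× O (H0) → no; 2× C (H3) → no; 1× Cl (H0) → no; 1× C (H2) → no; 1× F (H0) → no.
That gives 4 matching atoms.

4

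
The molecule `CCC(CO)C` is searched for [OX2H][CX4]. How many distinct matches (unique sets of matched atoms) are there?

1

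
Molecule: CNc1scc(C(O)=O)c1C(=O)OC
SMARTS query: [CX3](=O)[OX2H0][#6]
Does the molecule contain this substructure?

The pattern [CX3](=O)[OX2H0][#6] describes a carbonyl carbon bonded to an oxygen that is itself bonded to carbon (no H on that O) — an ester.
The molecule carries a methyl-ester group (-C(=O)OCH3), whose atoms satisfy every constraint of the query, so the pattern matches.

Yes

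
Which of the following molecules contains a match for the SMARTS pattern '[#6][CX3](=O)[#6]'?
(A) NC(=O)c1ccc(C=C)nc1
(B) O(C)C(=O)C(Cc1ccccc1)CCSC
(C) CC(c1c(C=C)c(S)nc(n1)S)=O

C

[#6][CX3](=O)[#6] describes a carbonyl carbon (no H) flanked by two carbons (a ketone).
(A) has a primary amide (-C(=O)NH2) but one neighbour of the carbonyl carbon is N, not C.
(B) has a methyl-ester group (-C(=O)OCH3) but one neighbour of the carbonyl carbon is O, not C.
(C) contains an acetyl/ketone group (-C(=O)CH3), which satisfies every atom and bond constraint.
So the answer is (C).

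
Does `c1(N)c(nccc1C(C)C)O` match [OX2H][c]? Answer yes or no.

Yes

The pattern [OX2H][c] describes a hydroxyl oxygen attached to an aromatic carbon — a phenol.
The molecule carries a hydroxyl group (-OH), whose atoms satisfy every constraint of the query, so the pattern matches.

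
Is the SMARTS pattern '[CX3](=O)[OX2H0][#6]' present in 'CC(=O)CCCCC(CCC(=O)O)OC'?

The pattern [CX3](=O)[OX2H0][#6] describes a carbonyl carbon bonded to an oxygen that is itself bonded to carbon (no H on that O) — an ester.
The closest candidate here is a carboxylic acid group (-C(=O)OH), but the singly-bonded O carries H (OX2H1, not H0). No other fragment satisfies the full query, so there is no match.

No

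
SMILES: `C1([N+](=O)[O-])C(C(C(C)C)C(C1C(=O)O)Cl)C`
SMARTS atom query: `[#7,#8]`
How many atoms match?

5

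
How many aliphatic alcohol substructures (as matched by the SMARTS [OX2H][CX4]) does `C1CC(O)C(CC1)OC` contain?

[OX2H][CX4] is the SMARTS for an aliphatic alcohol: a hydroxyl oxygen bound to an sp3 (X4) carbon.
Exactly one fragment in the molecule meets all constraints, giving 1 match.

1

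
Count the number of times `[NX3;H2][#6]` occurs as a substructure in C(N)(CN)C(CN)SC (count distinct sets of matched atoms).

3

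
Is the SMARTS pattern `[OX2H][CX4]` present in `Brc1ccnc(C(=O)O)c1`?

No

The pattern [OX2H][CX4] describes a hydroxyl oxygen bound to an sp3 (X4) carbon — an aliphatic alcohol.
The closest candidate here is a carboxylic acid group (-C(=O)OH), but the -OH is on a CX3 carbonyl carbon, not a CX4 carbon. No other fragment satisfies the full query, so there is no match.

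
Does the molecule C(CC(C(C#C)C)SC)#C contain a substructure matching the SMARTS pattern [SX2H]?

No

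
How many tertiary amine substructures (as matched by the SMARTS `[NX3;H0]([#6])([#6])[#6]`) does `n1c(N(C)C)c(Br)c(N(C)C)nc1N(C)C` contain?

[NX3;H0]([#6])([#6])[#6] is the SMARTS for a tertiary amine: a trivalent nitrogen with no H, bonded to three carbons.
The molecule carries 3 separate instances of a dimethylamino group (-N(CH3)2) meeting every constraint; each maps to a distinct set of atoms, giving 3 matches.

3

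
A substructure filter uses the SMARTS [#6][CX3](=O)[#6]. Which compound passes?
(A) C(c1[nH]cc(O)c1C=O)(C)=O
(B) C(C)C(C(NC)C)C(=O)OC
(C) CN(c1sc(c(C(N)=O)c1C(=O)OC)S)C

A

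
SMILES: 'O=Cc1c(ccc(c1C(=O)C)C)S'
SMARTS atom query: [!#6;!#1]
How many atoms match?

3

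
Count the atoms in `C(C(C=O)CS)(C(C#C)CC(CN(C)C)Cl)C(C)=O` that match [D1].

8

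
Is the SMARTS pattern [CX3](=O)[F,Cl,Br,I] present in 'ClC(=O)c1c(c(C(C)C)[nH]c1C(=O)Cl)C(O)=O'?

Yes

The pattern [CX3](=O)[F,Cl,Br,I] describes a carbonyl carbon bonded to a halogen — an acyl halide.
The molecule carries an acyl chloride (-C(=O)Cl), whose atoms satisfy every constraint of the query, so the pattern matches.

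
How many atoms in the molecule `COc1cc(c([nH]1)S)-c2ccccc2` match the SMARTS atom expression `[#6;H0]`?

The query [#6;H0] means: any carbon with no attached hydrogen.
Check the 14 heavy atoms by environment: 1× n (aromatic, H1) → no; 4× c (aromatic, H0) → match; 6× c (aromatic, H1) → no; 1× S (H1) → no; 1× O (H0) → no; 1× C (H3) → no.
That gives 4 matching atoms.

4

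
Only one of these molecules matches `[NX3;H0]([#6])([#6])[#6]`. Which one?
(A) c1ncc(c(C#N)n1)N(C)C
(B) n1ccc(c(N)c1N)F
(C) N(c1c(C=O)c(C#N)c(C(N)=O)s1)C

A

[NX3;H0]([#6])([#6])[#6] describes a trivalent nitrogen with no H, bonded to three carbons (a tertiary amine).
(A) contains a dimethylamino group (-N(CH3)2), which satisfies every atom and bond constraint.
(B) has a primary amino group (-NH2) but the nitrogen has H2, not H0 with three carbons.
(C) has a primary amide (-C(=O)NH2) but the amide nitrogen has H2 and only one carbon neighbour.
So the answer is (A).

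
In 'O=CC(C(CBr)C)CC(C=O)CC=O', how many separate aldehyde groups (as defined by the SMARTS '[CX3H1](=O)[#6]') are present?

3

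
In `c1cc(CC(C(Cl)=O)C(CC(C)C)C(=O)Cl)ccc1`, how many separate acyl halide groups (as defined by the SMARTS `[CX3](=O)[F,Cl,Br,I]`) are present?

2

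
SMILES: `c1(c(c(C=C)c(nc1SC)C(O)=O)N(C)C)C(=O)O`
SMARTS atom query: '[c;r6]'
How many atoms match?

5

The query [c;r6] means: aromatic carbon that belongs to a six-membered ring.
Check the 19 heavy atoms by environment: 1× n (aromatic, in 6-ring) → no; 5× c (aromatic, in 6-ring) → match; 7× C (acyclic) → no; 4× O (acyclic) → no; 1× N (acyclic) → no; 1× S (acyclic) → no.
That gives 5 matching atoms.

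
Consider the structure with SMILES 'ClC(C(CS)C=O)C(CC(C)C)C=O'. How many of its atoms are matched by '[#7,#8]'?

2

The query [#7,#8] means: nitrogen or oxygen (comma = OR).
Check the 14 heavy atoms by environment: 10× C → no; 1× Cl → no; 2× O → match; 1× S → no.
That gives 2 matching atoms.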